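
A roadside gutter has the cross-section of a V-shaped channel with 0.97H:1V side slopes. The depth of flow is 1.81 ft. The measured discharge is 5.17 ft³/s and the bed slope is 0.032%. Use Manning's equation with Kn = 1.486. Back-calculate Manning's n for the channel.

For a triangular section with side slope z = 0.97: A = zy² = 0.97×1.81² = 3.178 ft²; P = 2y√(1+z²) = 2×1.81×1.393 = 5.043 ft.
Hydraulic radius R = A/P = 3.178/5.043 = 0.6301 ft.
Rearranging Manning's equation: n = (1.486/Q) A R^(2/3) S^(1/2) = (1.486/5.17) × 3.178 × 0.6301^(2/3) × √0.00032 = 0.012.

n = 0.012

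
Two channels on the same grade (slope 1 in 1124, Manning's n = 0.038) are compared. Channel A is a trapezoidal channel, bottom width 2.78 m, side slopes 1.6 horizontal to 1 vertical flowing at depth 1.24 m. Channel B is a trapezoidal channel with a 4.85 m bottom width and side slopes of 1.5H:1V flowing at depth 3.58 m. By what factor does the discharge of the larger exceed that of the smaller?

11.7

Channel A: With bottom width b = 2.78 m and side slope z = 1.6: A = (b + zy)y = (2.78 + 1.6×1.24)×1.24 = 5.907 m²; P = b + 2y√(1+z²) = 2.78 + 2×1.24×1.887 = 7.459 m. Hydraulic radius R = A/P = 5.907/7.459 = 0.792 m. Q_A = (1/0.038)·5.907·0.792^(2/3)·√0.0008897 = 3.969 m³/s.
Channel B: With bottom width b = 4.85 m and side slope z = 1.5: A = (b + zy)y = (4.85 + 1.5×3.58)×3.58 = 36.59 m²; P = b + 2y√(1+z²) = 4.85 + 2×3.58×1.803 = 17.76 m. Hydraulic radius R = A/P = 36.59/17.76 = 2.06 m. Q_B = (1/0.038)·36.59·2.06^(2/3)·√0.0008897 = 46.5 m³/s.
The larger discharge is 46.5 m³/s and the smaller is 3.969 m³/s; the ratio is 11.7.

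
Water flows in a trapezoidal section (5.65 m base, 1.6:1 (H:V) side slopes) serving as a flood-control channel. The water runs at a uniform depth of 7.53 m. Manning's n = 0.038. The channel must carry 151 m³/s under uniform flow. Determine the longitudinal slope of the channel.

With bottom width b = 5.65 m and side slope z = 1.6: A = (b + zy)y = (5.65 + 1.6×7.53)×7.53 = 133.3 m²; P = b + 2y√(1+z²) = 5.65 + 2×7.53×1.887 = 34.07 m.
Hydraulic radius R = A/P = 133.3/34.07 = 3.912 m.
From Manning's equation, S = [nQ / (1 A R^(2/3))]² = [0.038 × 151 / (1 × 133.3 × 3.912^(2/3))]² = 0.000301.

S = 0.000301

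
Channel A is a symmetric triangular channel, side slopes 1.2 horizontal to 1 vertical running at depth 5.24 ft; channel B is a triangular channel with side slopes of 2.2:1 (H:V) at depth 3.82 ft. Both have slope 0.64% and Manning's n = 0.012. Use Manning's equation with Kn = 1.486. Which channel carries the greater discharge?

channel A

Channel A: For a triangular section with side slope z = 1.2: A = zy² = 1.2×5.24² = 32.95 ft²; P = 2y√(1+z²) = 2×5.24×1.562 = 16.37 ft. Hydraulic radius R = A/P = 32.95/16.37 = 2.013 ft. Q_A = (1.486/0.012)·32.95·2.013^(2/3)·√0.0064 = 520.4 ft³/s.
Channel B: For a triangular section with side slope z = 2.2: A = zy² = 2.2×3.82² = 32.1 ft²; P = 2y√(1+z²) = 2×3.82×2.417 = 18.46 ft. Hydraulic radius R = A/P = 32.1/18.46 = 1.739 ft. Q_B = (1.486/0.012)·32.1·1.739^(2/3)·√0.0064 = 459.9 ft³/s.
Q_A = 520.4 ft³/s vs Q_B = 459.9 ft³/s, so channel A carries more.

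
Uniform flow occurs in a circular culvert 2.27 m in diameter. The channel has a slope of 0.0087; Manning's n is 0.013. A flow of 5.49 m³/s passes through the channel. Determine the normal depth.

y_n = 0.815 m

Manning's equation rearranged: A R^(2/3) = nQ / (1·√S) = 0.013 × 5.49 / (√0.0087) = 0.7652.
At y = 0.682 m: A R^(2/3) = 0.5448 — low.
At y = 0.815 m: A R^(2/3) = 0.7652 — matches.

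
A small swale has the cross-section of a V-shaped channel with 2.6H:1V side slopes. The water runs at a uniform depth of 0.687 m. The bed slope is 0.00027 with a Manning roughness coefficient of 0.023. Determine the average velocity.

For a triangular section with side slope z = 2.6: A = zy² = 2.6×0.687² = 1.227 m²; P = 2y√(1+z²) = 2×0.687×2.786 = 3.828 m.
Hydraulic radius R = A/P = 1.227/3.828 = 0.3206 m.
From Manning's equation, V = (1/n) R^(2/3) S^(1/2) = (1/0.023) × 0.3206^(2/3) × 0.00027^(1/2) = 0.335 m/s.

V = 0.335 m/s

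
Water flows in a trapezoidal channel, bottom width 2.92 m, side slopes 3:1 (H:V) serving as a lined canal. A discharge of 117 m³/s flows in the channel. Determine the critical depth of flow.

y_c = 2.71 m

At critical depth, Q² T / (g A³) = 1, i.e. A³/T = Q²/g = 117²/9.81 = 1395.
At y = 1.85 m: A³/T = 274.4 — short.
At y = 3.44 m: A³/T = 4010 — over.
At y = 2.71 m: A³/T = 1400 — close enough.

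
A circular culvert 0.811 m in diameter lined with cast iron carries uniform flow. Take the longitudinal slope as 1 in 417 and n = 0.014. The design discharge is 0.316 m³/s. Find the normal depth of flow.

y_n = 0.409 m

Manning's equation rearranged: A R^(2/3) = nQ / (1·√S) = 0.014 × 0.316 / (√0.002398) = 0.09034.
At y = 0.362 m: A R^(2/3) = 0.0732 — short.
At y = 0.518 m: A R^(2/3) = 0.1315 — over.
At y = 0.409 m: A R^(2/3) = 0.09045 — matches.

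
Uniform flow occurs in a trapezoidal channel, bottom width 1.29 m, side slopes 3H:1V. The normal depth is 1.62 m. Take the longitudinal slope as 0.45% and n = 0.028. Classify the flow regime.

subcritical

With bottom width b = 1.29 m and side slope z = 3: A = (b + zy)y = (1.29 + 3×1.62)×1.62 = 9.963 m²; P = b + 2y√(1+z²) = 1.29 + 2×1.62×3.162 = 11.54 m.
Hydraulic radius R = A/P = 9.963/11.54 = 0.8637 m.
V = (1/n) R^(2/3) √S = (1/0.028) × 0.8637^(2/3) × √0.0045 = 2.173 m/s. Hydraulic depth D_h = A/T = 9.963/11.01 = 0.9049 m.
Froude number Fr = V/√(g·D_h) = 2.173/√(9.81×0.9049) = 0.729, which is less than 1, so the flow is subcritical.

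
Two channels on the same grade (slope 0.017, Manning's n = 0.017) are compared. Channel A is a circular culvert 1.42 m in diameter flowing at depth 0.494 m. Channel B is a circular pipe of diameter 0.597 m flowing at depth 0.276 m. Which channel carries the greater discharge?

Channel A: For a circular section of diameter D = 1.42 m at depth y = 0.494 m, the central angle is θ = 2 arccos(1 − 2y/D) = 2.523 rad. Then A = (D²/8)(θ − sin θ) = 0.4899 m² and P = Dθ/2 = 1.792 m. Hydraulic radius R = A/P = 0.4899/1.792 = 0.2735 m. Q_A = (1/0.017)·0.4899·0.2735^(2/3)·√0.017 = 1.583 m³/s.
Channel B: For a circular section of diameter D = 0.597 m at depth y = 0.276 m, the central angle is θ = 2 arccos(1 − 2y/D) = 2.991 rad. Then A = (D²/8)(θ − sin θ) = 0.1265 m² and P = Dθ/2 = 0.8927 m. Hydraulic radius R = A/P = 0.1265/0.8927 = 0.1417 m. Q_B = (1/0.017)·0.1265·0.1417^(2/3)·√0.017 = 0.2638 m³/s.
Q_A = 1.583 m³/s vs Q_B = 0.2638 m³/s, so channel A carries more.

channel A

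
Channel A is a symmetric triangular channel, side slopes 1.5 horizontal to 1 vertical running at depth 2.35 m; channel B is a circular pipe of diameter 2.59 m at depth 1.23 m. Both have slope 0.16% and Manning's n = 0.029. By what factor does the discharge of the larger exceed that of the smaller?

4.52

Channel A: For a triangular section with side slope z = 1.5: A = zy² = 1.5×2.35² = 8.284 m²; P = 2y√(1+z²) = 2×2.35×1.803 = 8.473 m. Hydraulic radius R = A/P = 8.284/8.473 = 0.9777 m. Q_A = (1/0.029)·8.284·0.9777^(2/3)·√0.0016 = 11.26 m³/s.
Channel B: For a circular section of diameter D = 2.59 m at depth y = 1.23 m, the central angle is θ = 2 arccos(1 − 2y/D) = 3.041 rad. Then A = (D²/8)(θ − sin θ) = 2.466 m² and P = Dθ/2 = 3.938 m. Hydraulic radius R = A/P = 2.466/3.938 = 0.6262 m. Q_B = (1/0.029)·2.466·0.6262^(2/3)·√0.0016 = 2.489 m³/s.
The larger discharge is 11.26 m³/s and the smaller is 2.489 m³/s; the ratio is 4.52.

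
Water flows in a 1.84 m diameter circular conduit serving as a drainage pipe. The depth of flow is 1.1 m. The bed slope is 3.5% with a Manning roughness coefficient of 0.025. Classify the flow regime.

For a circular section of diameter D = 1.84 m at depth y = 1.1 m, the central angle is θ = 2 arccos(1 − 2y/D) = 3.535 rad. Then A = (D²/8)(θ − sin θ) = 1.659 m² and P = Dθ/2 = 3.253 m.
Hydraulic radius R = A/P = 1.659/3.253 = 0.5099 m.
V = (1/n) R^(2/3) √S = (1/0.025) × 0.5099^(2/3) × √0.035 = 4.776 m/s. Hydraulic depth D_h = A/T = 1.659/1.804 = 0.9192 m.
Froude number Fr = V/√(g·D_h) = 4.776/√(9.81×0.9192) = 1.59, which is greater than 1, so the flow is supercritical.

supercritical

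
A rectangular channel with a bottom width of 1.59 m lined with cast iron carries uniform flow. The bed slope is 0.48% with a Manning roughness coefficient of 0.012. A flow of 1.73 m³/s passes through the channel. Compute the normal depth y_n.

Manning's equation rearranged: A R^(2/3) = nQ / (1·√S) = 0.012 × 1.73 / (√0.0048) = 0.2996.
Try y = 0.536 m: A R^(2/3) = 0.3988 — high.
Try y = 0.438 m: A R^(2/3) = 0.2998 — close enough.

y_n = 0.438 m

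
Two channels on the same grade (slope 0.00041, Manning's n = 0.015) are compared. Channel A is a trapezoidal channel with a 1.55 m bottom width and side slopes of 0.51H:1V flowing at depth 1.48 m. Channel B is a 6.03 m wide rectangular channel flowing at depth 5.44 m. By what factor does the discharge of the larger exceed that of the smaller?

Channel A: With bottom width b = 1.55 m and side slope z = 0.51: A = (b + zy)y = (1.55 + 0.51×1.48)×1.48 = 3.411 m²; P = b + 2y√(1+z²) = 1.55 + 2×1.48×1.123 = 4.873 m. Hydraulic radius R = A/P = 3.411/4.873 = 0.7 m. Q_A = (1/0.015)·3.411·0.7^(2/3)·√0.00041 = 3.63 m³/s.
Channel B: Flow area A = b·y = 6.03 × 5.44 = 32.8 m². Wetted perimeter P = b + 2y = 6.03 + 2×5.44 = 16.91 m. Hydraulic radius R = A/P = 32.8/16.91 = 1.94 m. Q_B = (1/0.015)·32.8·1.94^(2/3)·√0.00041 = 68.88 m³/s.
The larger discharge is 68.88 m³/s and the smaller is 3.63 m³/s; the ratio is 19.

19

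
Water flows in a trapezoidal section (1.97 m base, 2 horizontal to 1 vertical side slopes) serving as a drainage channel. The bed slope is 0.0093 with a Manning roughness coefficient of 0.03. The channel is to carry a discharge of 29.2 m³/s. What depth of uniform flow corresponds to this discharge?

Manning's equation rearranged: A R^(2/3) = nQ / (1·√S) = 0.03 × 29.2 / (√0.0093) = 9.084.
Try y = 2.04 m: A R^(2/3) = 13.25 — over.
Try y = 1.37 m: A R^(2/3) = 5.547 — short.
Try y = 1.72 m: A R^(2/3) = 9.075 — matches.

y_n = 1.72 m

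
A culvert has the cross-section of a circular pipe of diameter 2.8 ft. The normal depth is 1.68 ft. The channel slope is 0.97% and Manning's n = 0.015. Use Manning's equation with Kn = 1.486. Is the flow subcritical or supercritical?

supercritical

For a circular section of diameter D = 2.8 ft at depth y = 1.68 ft, the central angle is θ = 2 arccos(1 − 2y/D) = 3.544 rad. Then A = (D²/8)(θ − sin θ) = 3.858 ft² and P = Dθ/2 = 4.962 ft.
Hydraulic radius R = A/P = 3.858/4.962 = 0.7774 ft.
V = (1.486/n) R^(2/3) √S = (1.486/0.015) × 0.7774^(2/3) × √0.0097 = 8.249 ft/s. Hydraulic depth D_h = A/T = 3.858/2.743 = 1.406 ft.
Froude number Fr = V/√(g·D_h) = 8.249/√(32.2×1.406) = 1.23, which is greater than 1, so the flow is supercritical.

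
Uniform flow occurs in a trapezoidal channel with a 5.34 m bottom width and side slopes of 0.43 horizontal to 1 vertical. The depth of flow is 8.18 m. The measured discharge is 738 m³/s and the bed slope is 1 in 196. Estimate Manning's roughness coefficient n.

With bottom width b = 5.34 m and side slope z = 0.43: A = (b + zy)y = (5.34 + 0.43×8.18)×8.18 = 72.45 m²; P = b + 2y√(1+z²) = 5.34 + 2×8.18×1.089 = 23.15 m.
Hydraulic radius R = A/P = 72.45/23.15 = 3.13 m.
Rearranging Manning's equation: n = (1/Q) A R^(2/3) S^(1/2) = (1/738) × 72.45 × 3.13^(2/3) × √0.005102 = 0.015.

n = 0.015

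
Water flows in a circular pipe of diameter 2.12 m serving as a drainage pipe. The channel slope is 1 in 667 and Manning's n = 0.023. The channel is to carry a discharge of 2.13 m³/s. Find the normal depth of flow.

Manning's equation rearranged: A R^(2/3) = nQ / (1·√S) = 0.023 × 2.13 / (√0.001499) = 1.265.
Try y = 0.918 m: A R^(2/3) = 0.8993 — too small.
Try y = 1.12 m: A R^(2/3) = 1.268 — close enough.

y_n = 1.12 m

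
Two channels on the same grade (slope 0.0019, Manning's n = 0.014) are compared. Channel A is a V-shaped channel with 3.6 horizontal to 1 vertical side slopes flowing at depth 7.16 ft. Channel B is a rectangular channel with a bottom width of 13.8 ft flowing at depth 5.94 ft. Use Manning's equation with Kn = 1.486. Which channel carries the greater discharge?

channel A

Channel A: For a triangular section with side slope z = 3.6: A = zy² = 3.6×7.16² = 184.6 ft²; P = 2y√(1+z²) = 2×7.16×3.736 = 53.5 ft. Hydraulic radius R = A/P = 184.6/53.5 = 3.449 ft. Q_A = (1.486/0.014)·184.6·3.449^(2/3)·√0.0019 = 1949 ft³/s.
Channel B: Flow area A = b·y = 13.8 × 5.94 = 81.97 ft². Wetted perimeter P = b + 2y = 13.8 + 2×5.94 = 25.68 ft. Hydraulic radius R = A/P = 81.97/25.68 = 3.192 ft. Q_B = (1.486/0.014)·81.97·3.192^(2/3)·√0.0019 = 822.2 ft³/s.
Q_A = 1949 ft³/s vs Q_B = 822.2 ft³/s, so channel A carries more.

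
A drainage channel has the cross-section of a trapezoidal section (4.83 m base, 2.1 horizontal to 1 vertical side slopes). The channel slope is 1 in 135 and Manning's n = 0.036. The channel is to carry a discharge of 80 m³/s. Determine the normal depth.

y_n = 2.5 m

Manning's equation rearranged: A R^(2/3) = nQ / (1·√S) = 0.036 × 80 / (√0.007407) = 33.46.
At y = 2.76 m: A R^(2/3) = 41.11 — too large.
At y = 1.89 m: A R^(2/3) = 19 — too small.
At y = 2.5 m: A R^(2/3) = 33.47 — matches.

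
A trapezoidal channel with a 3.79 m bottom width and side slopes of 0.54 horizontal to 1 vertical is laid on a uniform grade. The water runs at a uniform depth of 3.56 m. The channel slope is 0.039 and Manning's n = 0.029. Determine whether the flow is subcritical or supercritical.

supercritical

With bottom width b = 3.79 m and side slope z = 0.54: A = (b + zy)y = (3.79 + 0.54×3.56)×3.56 = 20.34 m²; P = b + 2y√(1+z²) = 3.79 + 2×3.56×1.136 = 11.88 m.
Hydraulic radius R = A/P = 20.34/11.88 = 1.712 m.
V = (1/n) R^(2/3) √S = (1/0.029) × 1.712^(2/3) × √0.039 = 9.744 m/s. Hydraulic depth D_h = A/T = 20.34/7.635 = 2.664 m.
Froude number Fr = V/√(g·D_h) = 9.744/√(9.81×2.664) = 1.91, which is greater than 1, so the flow is supercritical.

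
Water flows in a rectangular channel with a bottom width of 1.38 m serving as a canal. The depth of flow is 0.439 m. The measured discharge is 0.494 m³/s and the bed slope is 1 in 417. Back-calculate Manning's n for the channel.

n = 0.025

Flow area A = b·y = 1.38 × 0.439 = 0.6058 m². Wetted perimeter P = b + 2y = 1.38 + 2×0.439 = 2.258 m.
Hydraulic radius R = A/P = 0.6058/2.258 = 0.2683 m.
Rearranging Manning's equation: n = (1/Q) A R^(2/3) S^(1/2) = (1/0.494) × 0.6058 × 0.2683^(2/3) × √0.002398 = 0.025.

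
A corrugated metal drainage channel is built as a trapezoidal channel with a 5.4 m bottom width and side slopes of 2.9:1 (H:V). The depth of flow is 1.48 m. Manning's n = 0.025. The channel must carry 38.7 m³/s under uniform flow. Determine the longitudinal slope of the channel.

S = 0.00461

With bottom width b = 5.4 m and side slope z = 2.9: A = (b + zy)y = (5.4 + 2.9×1.48)×1.48 = 14.34 m²; P = b + 2y√(1+z²) = 5.4 + 2×1.48×3.068 = 14.48 m.
Hydraulic radius R = A/P = 14.34/14.48 = 0.9906 m.
From Manning's equation, S = [nQ / (1 A R^(2/3))]² = [0.025 × 38.7 / (1 × 14.34 × 0.9906^(2/3))]² = 0.00461.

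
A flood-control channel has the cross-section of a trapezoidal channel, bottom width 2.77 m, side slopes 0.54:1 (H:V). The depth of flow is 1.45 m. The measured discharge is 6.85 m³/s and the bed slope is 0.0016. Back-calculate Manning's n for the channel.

With bottom width b = 2.77 m and side slope z = 0.54: A = (b + zy)y = (2.77 + 0.54×1.45)×1.45 = 5.152 m²; P = b + 2y√(1+z²) = 2.77 + 2×1.45×1.136 = 6.066 m.
Hydraulic radius R = A/P = 5.152/6.066 = 0.8493 m.
Rearranging Manning's equation: n = (1/Q) A R^(2/3) S^(1/2) = (1/6.85) × 5.152 × 0.8493^(2/3) × √0.0016 = 0.027.

n = 0.027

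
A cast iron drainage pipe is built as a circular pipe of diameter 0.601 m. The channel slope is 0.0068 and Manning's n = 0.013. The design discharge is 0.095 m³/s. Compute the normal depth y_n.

y_n = 0.176 m

Manning's equation rearranged: A R^(2/3) = nQ / (1·√S) = 0.013 × 0.095 / (√0.0068) = 0.01498.
Try y = 0.198 m: A R^(2/3) = 0.0188 — over.
Try y = 0.176 m: A R^(2/3) = 0.01498 — matches.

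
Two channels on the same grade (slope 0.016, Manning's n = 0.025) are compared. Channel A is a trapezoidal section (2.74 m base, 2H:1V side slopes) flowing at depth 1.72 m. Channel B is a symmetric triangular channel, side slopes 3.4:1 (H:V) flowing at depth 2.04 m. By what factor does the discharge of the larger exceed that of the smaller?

Channel A: With bottom width b = 2.74 m and side slope z = 2: A = (b + zy)y = (2.74 + 2×1.72)×1.72 = 10.63 m²; P = b + 2y√(1+z²) = 2.74 + 2×1.72×2.236 = 10.43 m. Hydraulic radius R = A/P = 10.63/10.43 = 1.019 m. Q_A = (1/0.025)·10.63·1.019^(2/3)·√0.016 = 54.46 m³/s.
Channel B: For a triangular section with side slope z = 3.4: A = zy² = 3.4×2.04² = 14.15 m²; P = 2y√(1+z²) = 2×2.04×3.544 = 14.46 m. Hydraulic radius R = A/P = 14.15/14.46 = 0.9786 m. Q_B = (1/0.025)·14.15·0.9786^(2/3)·√0.016 = 70.56 m³/s.
The larger discharge is 70.56 m³/s and the smaller is 54.46 m³/s; the ratio is 1.3.

1.3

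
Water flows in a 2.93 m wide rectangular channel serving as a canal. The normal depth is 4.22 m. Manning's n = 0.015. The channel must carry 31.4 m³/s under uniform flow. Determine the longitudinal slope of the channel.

Flow area A = b·y = 2.93 × 4.22 = 12.36 m². Wetted perimeter P = b + 2y = 2.93 + 2×4.22 = 11.37 m.
Hydraulic radius R = A/P = 12.36/11.37 = 1.087 m.
From Manning's equation, S = [nQ / (1 A R^(2/3))]² = [0.015 × 31.4 / (1 × 12.36 × 1.087^(2/3))]² = 0.0013.

S = 0.0013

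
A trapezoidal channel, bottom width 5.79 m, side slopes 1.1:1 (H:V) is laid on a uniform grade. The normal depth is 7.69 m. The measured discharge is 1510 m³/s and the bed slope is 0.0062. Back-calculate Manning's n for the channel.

With bottom width b = 5.79 m and side slope z = 1.1: A = (b + zy)y = (5.79 + 1.1×7.69)×7.69 = 109.6 m²; P = b + 2y√(1+z²) = 5.79 + 2×7.69×1.487 = 28.65 m.
Hydraulic radius R = A/P = 109.6/28.65 = 3.824 m.
Rearranging Manning's equation: n = (1/Q) A R^(2/3) S^(1/2) = (1/1510) × 109.6 × 3.824^(2/3) × √0.0062 = 0.014.

n = 0.014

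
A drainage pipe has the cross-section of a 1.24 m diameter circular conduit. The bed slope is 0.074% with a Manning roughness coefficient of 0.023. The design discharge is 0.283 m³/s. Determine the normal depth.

Manning's equation rearranged: A R^(2/3) = nQ / (1·√S) = 0.023 × 0.283 / (√0.00074) = 0.2393.
At y = 0.413 m: A R^(2/3) = 0.1324 — too small.
At y = 0.57 m: A R^(2/3) = 0.2392 — matches.

y_n = 0.57 m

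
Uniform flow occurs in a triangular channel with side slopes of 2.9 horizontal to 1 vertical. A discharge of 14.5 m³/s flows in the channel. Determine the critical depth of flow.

At critical depth, Q² T / (g A³) = 1, i.e. A³/T = Q²/g = 14.5²/9.81 = 21.43.
At y = 1.23 m: A³/T = 11.84 — low.
At y = 1.76 m: A³/T = 71.01 — high.
At y = 1.39 m: A³/T = 21.82 — ≈ 21.43.

y_c = 1.39 m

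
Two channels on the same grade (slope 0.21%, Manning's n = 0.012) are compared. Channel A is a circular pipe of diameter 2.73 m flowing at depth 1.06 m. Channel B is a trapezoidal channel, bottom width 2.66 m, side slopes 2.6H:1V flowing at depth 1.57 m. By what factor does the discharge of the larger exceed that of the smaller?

6.96

Channel A: For a circular section of diameter D = 2.73 m at depth y = 1.06 m, the central angle is θ = 2 arccos(1 − 2y/D) = 2.691 rad. Then A = (D²/8)(θ − sin θ) = 2.101 m² and P = Dθ/2 = 3.673 m. Hydraulic radius R = A/P = 2.101/3.673 = 0.572 m. Q_A = (1/0.012)·2.101·0.572^(2/3)·√0.0021 = 5.529 m³/s.
Channel B: With bottom width b = 2.66 m and side slope z = 2.6: A = (b + zy)y = (2.66 + 2.6×1.57)×1.57 = 10.58 m²; P = b + 2y√(1+z²) = 2.66 + 2×1.57×2.786 = 11.41 m. Hydraulic radius R = A/P = 10.58/11.41 = 0.9279 m. Q_B = (1/0.012)·10.58·0.9279^(2/3)·√0.0021 = 38.46 m³/s.
The larger discharge is 38.46 m³/s and the smaller is 5.529 m³/s; the ratio is 6.96.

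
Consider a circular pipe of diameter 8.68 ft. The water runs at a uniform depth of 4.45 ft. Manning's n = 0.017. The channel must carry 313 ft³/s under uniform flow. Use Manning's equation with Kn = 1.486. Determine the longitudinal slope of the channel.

S = 0.00479

For a circular section of diameter D = 8.68 ft at depth y = 4.45 ft, the central angle is θ = 2 arccos(1 − 2y/D) = 3.192 rad. Then A = (D²/8)(θ − sin θ) = 30.54 ft² and P = Dθ/2 = 13.85 ft.
Hydraulic radius R = A/P = 30.54/13.85 = 2.204 ft.
From Manning's equation, S = [nQ / (1.486 A R^(2/3))]² = [0.017 × 313 / (1.486 × 30.54 × 2.204^(2/3))]² = 0.00479.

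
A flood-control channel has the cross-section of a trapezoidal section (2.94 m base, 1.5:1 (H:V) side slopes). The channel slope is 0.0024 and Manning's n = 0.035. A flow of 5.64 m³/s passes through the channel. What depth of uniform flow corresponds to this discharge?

y_n = 1.09 m

Manning's equation rearranged: A R^(2/3) = nQ / (1·√S) = 0.035 × 5.64 / (√0.0024) = 4.029.
Try y = 0.93 m: A R^(2/3) = 2.996 — short.
Try y = 1.21 m: A R^(2/3) = 4.908 — over.
Try y = 1.09 m: A R^(2/3) = 4.028 — matches.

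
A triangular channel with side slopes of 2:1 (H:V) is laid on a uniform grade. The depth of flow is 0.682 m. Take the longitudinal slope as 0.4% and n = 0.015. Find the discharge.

For a triangular section with side slope z = 2: A = zy² = 2×0.682² = 0.9302 m²; P = 2y√(1+z²) = 2×0.682×2.236 = 3.05 m.
Hydraulic radius R = A/P = 0.9302/3.05 = 0.305 m.
Manning's equation: Q = (1/n) A R^(2/3) S^(1/2) = (1/0.015) × 0.9302 × 0.305^(2/3) × 0.004^(1/2) = 1.78 m³/s.

Q = 1.78 m³/s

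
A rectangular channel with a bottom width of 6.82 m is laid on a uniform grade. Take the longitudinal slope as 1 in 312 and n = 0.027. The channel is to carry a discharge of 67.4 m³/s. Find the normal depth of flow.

Manning's equation rearranged: A R^(2/3) = nQ / (1·√S) = 0.027 × 67.4 / (√0.003205) = 32.14.
At y = 4.12 m: A R^(2/3) = 42.58 — too large.
At y = 2.46 m: A R^(2/3) = 21.29 — too small.
At y = 3.33 m: A R^(2/3) = 32.16 — ≈ 32.14.

y_n = 3.33 m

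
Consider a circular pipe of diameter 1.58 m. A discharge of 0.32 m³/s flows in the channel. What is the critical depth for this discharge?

At critical depth, Q² T / (g A³) = 1, i.e. A³/T = Q²/g = 0.32²/9.81 = 0.01044.
At y = 0.194 m: A³/T = 0.002524 — low.
At y = 0.278 m: A³/T = 0.01041 — close enough.

y_c = 0.278 m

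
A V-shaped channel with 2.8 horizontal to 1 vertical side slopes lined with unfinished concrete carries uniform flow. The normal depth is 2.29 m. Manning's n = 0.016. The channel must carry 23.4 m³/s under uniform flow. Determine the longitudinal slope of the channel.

S = 0.000588

For a triangular section with side slope z = 2.8: A = zy² = 2.8×2.29² = 14.68 m²; P = 2y√(1+z²) = 2×2.29×2.973 = 13.62 m.
Hydraulic radius R = A/P = 14.68/13.62 = 1.078 m.
From Manning's equation, S = [nQ / (1 A R^(2/3))]² = [0.016 × 23.4 / (1 × 14.68 × 1.078^(2/3))]² = 0.000588.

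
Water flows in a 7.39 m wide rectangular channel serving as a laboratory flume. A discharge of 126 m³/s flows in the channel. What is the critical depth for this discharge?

For a rectangular channel, critical depth y_c = (q²/g)^(1/3) where q = Q/b = 126/7.39 = 17.05 m²/s.
So y_c = (17.05²/9.81)^(1/3) = 3.09 m.

y_c = 3.09 m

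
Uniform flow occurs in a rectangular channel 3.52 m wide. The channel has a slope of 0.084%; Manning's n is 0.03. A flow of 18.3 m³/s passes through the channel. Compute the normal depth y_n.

y_n = 4.58 m

Manning's equation rearranged: A R^(2/3) = nQ / (1·√S) = 0.03 × 18.3 / (√0.00084) = 18.94.
Try y = 5.51 m: A R^(2/3) = 23.5 — too large.
Try y = 4.58 m: A R^(2/3) = 18.92 — ≈ 18.94.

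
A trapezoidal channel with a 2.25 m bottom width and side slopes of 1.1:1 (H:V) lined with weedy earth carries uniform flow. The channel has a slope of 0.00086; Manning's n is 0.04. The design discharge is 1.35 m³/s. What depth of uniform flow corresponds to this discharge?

Manning's equation rearranged: A R^(2/3) = nQ / (1·√S) = 0.04 × 1.35 / (√0.00086) = 1.841.
At y = 1.05 m: A R^(2/3) = 2.725 — over.
At y = 0.586 m: A R^(2/3) = 0.9587 — short.
At y = 0.847 m: A R^(2/3) = 1.842 — ≈ 1.841.

y_n = 0.847 m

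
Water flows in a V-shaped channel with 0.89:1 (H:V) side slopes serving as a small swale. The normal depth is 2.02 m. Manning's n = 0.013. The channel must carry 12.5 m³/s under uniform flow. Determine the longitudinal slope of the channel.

For a triangular section with side slope z = 0.89: A = zy² = 0.89×2.02² = 3.632 m²; P = 2y√(1+z²) = 2×2.02×1.339 = 5.408 m.
Hydraulic radius R = A/P = 3.632/5.408 = 0.6715 m.
From Manning's equation, S = [nQ / (1 A R^(2/3))]² = [0.013 × 12.5 / (1 × 3.632 × 0.6715^(2/3))]² = 0.00341.

S = 0.00341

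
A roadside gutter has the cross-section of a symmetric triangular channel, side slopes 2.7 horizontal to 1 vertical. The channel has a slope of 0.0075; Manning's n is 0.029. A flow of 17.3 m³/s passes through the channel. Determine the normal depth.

y_n = 1.61 m

Manning's equation rearranged: A R^(2/3) = nQ / (1·√S) = 0.029 × 17.3 / (√0.0075) = 5.793.
Trying y = 1.86 m: A R^(2/3) = 8.526 — high.
Trying y = 1.41 m: A R^(2/3) = 4.074 — low.
Trying y = 1.61 m: A R^(2/3) = 5.802 — matches.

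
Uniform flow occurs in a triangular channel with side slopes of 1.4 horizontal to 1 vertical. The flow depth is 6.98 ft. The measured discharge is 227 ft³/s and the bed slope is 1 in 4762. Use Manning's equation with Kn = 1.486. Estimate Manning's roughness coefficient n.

n = 0.013

For a triangular section with side slope z = 1.4: A = zy² = 1.4×6.98² = 68.21 ft²; P = 2y√(1+z²) = 2×6.98×1.72 = 24.02 ft.
Hydraulic radius R = A/P = 68.21/24.02 = 2.84 ft.
Rearranging Manning's equation: n = (1.486/Q) A R^(2/3) S^(1/2) = (1.486/227) × 68.21 × 2.84^(2/3) × √0.00021 = 0.013.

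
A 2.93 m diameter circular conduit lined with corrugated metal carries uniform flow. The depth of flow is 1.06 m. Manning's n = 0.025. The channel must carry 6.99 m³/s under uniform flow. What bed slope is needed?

For a circular section of diameter D = 2.93 m at depth y = 1.06 m, the central angle is θ = 2 arccos(1 − 2y/D) = 2.581 rad. Then A = (D²/8)(θ − sin θ) = 2.2 m² and P = Dθ/2 = 3.782 m.
Hydraulic radius R = A/P = 2.2/3.782 = 0.5817 m.
From Manning's equation, S = [nQ / (1 A R^(2/3))]² = [0.025 × 6.99 / (1 × 2.2 × 0.5817^(2/3))]² = 0.013.

S = 0.013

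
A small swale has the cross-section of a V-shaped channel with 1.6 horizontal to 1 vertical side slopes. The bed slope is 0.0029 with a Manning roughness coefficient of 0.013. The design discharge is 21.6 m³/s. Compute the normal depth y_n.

Manning's equation rearranged: A R^(2/3) = nQ / (1·√S) = 0.013 × 21.6 / (√0.0029) = 5.214.
Trying y = 2.13 m: A R^(2/3) = 6.782 — high.
Trying y = 1.63 m: A R^(2/3) = 3.323 — low.
Trying y = 1.93 m: A R^(2/3) = 5.214 — ≈ 5.214.

y_n = 1.93 m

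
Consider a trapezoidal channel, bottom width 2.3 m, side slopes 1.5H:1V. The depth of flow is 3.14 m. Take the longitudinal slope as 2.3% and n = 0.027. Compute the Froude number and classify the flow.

With bottom width b = 2.3 m and side slope z = 1.5: A = (b + zy)y = (2.3 + 1.5×3.14)×3.14 = 22.01 m²; P = b + 2y√(1+z²) = 2.3 + 2×3.14×1.803 = 13.62 m.
Hydraulic radius R = A/P = 22.01/13.62 = 1.616 m.
V = (1/n) R^(2/3) √S = (1/0.027) × 1.616^(2/3) × √0.023 = 7.735 m/s. Hydraulic depth D_h = A/T = 22.01/11.72 = 1.878 m.
Froude number Fr = V/√(g·D_h) = 7.735/√(9.81×1.878) = 1.8, which is greater than 1, so the flow is supercritical.

supercritical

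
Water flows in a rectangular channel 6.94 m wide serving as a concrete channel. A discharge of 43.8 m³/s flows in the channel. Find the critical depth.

For a rectangular channel, critical depth y_c = (q²/g)^(1/3) where q = Q/b = 43.8/6.94 = 6.311 m²/s.
So y_c = (6.311²/9.81)^(1/3) = 1.6 m.

y_c = 1.6 m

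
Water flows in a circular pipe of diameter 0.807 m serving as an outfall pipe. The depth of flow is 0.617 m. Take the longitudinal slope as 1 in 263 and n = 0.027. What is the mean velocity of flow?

V = 0.893 m/s

For a circular section of diameter D = 0.807 m at depth y = 0.617 m, the central angle is θ = 2 arccos(1 − 2y/D) = 4.257 rad. Then A = (D²/8)(θ − sin θ) = 0.4196 m² and P = Dθ/2 = 1.718 m.
Hydraulic radius R = A/P = 0.4196/1.718 = 0.2443 m.
From Manning's equation, V = (1/n) R^(2/3) S^(1/2) = (1/0.027) × 0.2443^(2/3) × 0.003802^(1/2) = 0.893 m/s.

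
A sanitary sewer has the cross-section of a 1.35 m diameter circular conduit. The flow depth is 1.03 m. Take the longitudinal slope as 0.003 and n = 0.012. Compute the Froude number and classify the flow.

subcritical

For a circular section of diameter D = 1.35 m at depth y = 1.03 m, the central angle is θ = 2 arccos(1 − 2y/D) = 4.249 rad. Then A = (D²/8)(θ − sin θ) = 1.172 m² and P = Dθ/2 = 2.868 m.
Hydraulic radius R = A/P = 1.172/2.868 = 0.4086 m.
V = (1/n) R^(2/3) √S = (1/0.012) × 0.4086^(2/3) × √0.003 = 2.513 m/s. Hydraulic depth D_h = A/T = 1.172/1.148 = 1.021 m.
Froude number Fr = V/√(g·D_h) = 2.513/√(9.81×1.021) = 0.794, which is less than 1, so the flow is subcritical.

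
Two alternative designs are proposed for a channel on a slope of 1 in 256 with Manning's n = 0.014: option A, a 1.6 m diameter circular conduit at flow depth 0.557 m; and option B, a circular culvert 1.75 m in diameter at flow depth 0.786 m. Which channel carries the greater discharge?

channel B

Channel A: For a circular section of diameter D = 1.6 m at depth y = 0.557 m, the central angle is θ = 2 arccos(1 − 2y/D) = 2.524 rad. Then A = (D²/8)(θ − sin θ) = 0.6226 m² and P = Dθ/2 = 2.019 m. Hydraulic radius R = A/P = 0.6226/2.019 = 0.3083 m. Q_A = (1/0.014)·0.6226·0.3083^(2/3)·√0.003906 = 1.268 m³/s.
Channel B: For a circular section of diameter D = 1.75 m at depth y = 0.786 m, the central angle is θ = 2 arccos(1 − 2y/D) = 2.938 rad. Then A = (D²/8)(θ − sin θ) = 1.047 m² and P = Dθ/2 = 2.571 m. Hydraulic radius R = A/P = 1.047/2.571 = 0.4074 m. Q_B = (1/0.014)·1.047·0.4074^(2/3)·√0.003906 = 2.569 m³/s.
Q_A = 1.268 m³/s vs Q_B = 2.569 m³/s, so channel B carries more.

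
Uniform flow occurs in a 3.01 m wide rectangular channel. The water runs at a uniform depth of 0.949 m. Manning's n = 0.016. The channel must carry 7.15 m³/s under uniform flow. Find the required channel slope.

Flow area A = b·y = 3.01 × 0.949 = 2.856 m². Wetted perimeter P = b + 2y = 3.01 + 2×0.949 = 4.908 m.
Hydraulic radius R = A/P = 2.856/4.908 = 0.582 m.
From Manning's equation, S = [nQ / (1 A R^(2/3))]² = [0.016 × 7.15 / (1 × 2.856 × 0.582^(2/3))]² = 0.0033.

S = 0.0033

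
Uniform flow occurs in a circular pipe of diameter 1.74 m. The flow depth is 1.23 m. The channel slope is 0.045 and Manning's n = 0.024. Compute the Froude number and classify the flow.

For a circular section of diameter D = 1.74 m at depth y = 1.23 m, the central angle is θ = 2 arccos(1 − 2y/D) = 3.995 rad. Then A = (D²/8)(θ − sin θ) = 1.797 m² and P = Dθ/2 = 3.475 m.
Hydraulic radius R = A/P = 1.797/3.475 = 0.517 m.
V = (1/n) R^(2/3) √S = (1/0.024) × 0.517^(2/3) × √0.045 = 5.694 m/s. Hydraulic depth D_h = A/T = 1.797/1.584 = 1.134 m.
Froude number Fr = V/√(g·D_h) = 5.694/√(9.81×1.134) = 1.71, which is greater than 1, so the flow is supercritical.

supercritical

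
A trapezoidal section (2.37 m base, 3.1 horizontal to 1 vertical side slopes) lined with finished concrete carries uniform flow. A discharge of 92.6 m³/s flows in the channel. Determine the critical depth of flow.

y_c = 2.48 m

At critical depth, Q² T / (g A³) = 1, i.e. A³/T = Q²/g = 92.6²/9.81 = 874.1.
Trying y = 2.91 m: A³/T = 1784 — too large.
Trying y = 1.81 m: A³/T = 221.8 — too small.
Trying y = 2.48 m: A³/T = 874.6 — ≈ 874.1.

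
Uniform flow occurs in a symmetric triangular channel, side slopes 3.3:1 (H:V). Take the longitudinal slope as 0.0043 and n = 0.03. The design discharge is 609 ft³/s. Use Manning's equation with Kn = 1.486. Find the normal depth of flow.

y_n = 5.47 ft

Manning's equation rearranged: A R^(2/3) = nQ / (1.486·√S) = 0.03 × 609 / (1.486 × √0.0043) = 187.5.
Trying y = 6.23 ft: A R^(2/3) = 265.3 — over.
Trying y = 4.07 ft: A R^(2/3) = 85.25 — short.
Trying y = 5.47 ft: A R^(2/3) = 187.5 — matches.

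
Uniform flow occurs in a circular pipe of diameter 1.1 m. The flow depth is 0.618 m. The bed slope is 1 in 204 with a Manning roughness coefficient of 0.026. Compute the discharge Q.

Q = 0.656 m³/s

For a circular section of diameter D = 1.1 m at depth y = 0.618 m, the central angle is θ = 2 arccos(1 − 2y/D) = 3.389 rad. Then A = (D²/8)(θ − sin θ) = 0.5498 m² and P = Dθ/2 = 1.864 m.
Hydraulic radius R = A/P = 0.5498/1.864 = 0.2949 m.
Manning's equation: Q = (1/n) A R^(2/3) S^(1/2) = (1/0.026) × 0.5498 × 0.2949^(2/3) × 0.004902^(1/2) = 0.656 m³/s.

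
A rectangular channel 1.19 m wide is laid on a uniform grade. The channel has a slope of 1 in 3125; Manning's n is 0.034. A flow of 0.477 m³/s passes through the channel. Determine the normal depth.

Manning's equation rearranged: A R^(2/3) = nQ / (1·√S) = 0.034 × 0.477 / (√0.00032) = 0.9066.
Trying y = 1.09 m: A R^(2/3) = 0.6863 — short.
Trying y = 1.51 m: A R^(2/3) = 1.019 — over.
Trying y = 1.37 m: A R^(2/3) = 0.9068 — matches.

y_n = 1.37 m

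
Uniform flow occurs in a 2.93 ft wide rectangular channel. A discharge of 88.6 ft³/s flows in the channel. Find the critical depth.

For a rectangular channel, critical depth y_c = (q²/g)^(1/3) where q = Q/b = 88.6/2.93 = 30.24 ft²/s.
So y_c = (30.24²/32.2)^(1/3) = 3.05 ft.

y_c = 3.05 ft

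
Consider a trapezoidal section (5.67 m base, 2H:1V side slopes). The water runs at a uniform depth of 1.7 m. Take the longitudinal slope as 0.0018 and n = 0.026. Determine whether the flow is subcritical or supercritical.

subcritical

With bottom width b = 5.67 m and side slope z = 2: A = (b + zy)y = (5.67 + 2×1.7)×1.7 = 15.42 m²; P = b + 2y√(1+z²) = 5.67 + 2×1.7×2.236 = 13.27 m.
Hydraulic radius R = A/P = 15.42/13.27 = 1.162 m.
V = (1/n) R^(2/3) √S = (1/0.026) × 1.162^(2/3) × √0.0018 = 1.803 m/s. Hydraulic depth D_h = A/T = 15.42/12.47 = 1.236 m.
Froude number Fr = V/√(g·D_h) = 1.803/√(9.81×1.236) = 0.518, which is less than 1, so the flow is subcritical.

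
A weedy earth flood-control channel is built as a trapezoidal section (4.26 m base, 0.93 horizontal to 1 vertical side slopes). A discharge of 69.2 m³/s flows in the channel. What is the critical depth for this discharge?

y_c = 2.48 m

At critical depth, Q² T / (g A³) = 1, i.e. A³/T = Q²/g = 69.2²/9.81 = 488.1.
Trying y = 2.18 m: A³/T = 309.7 — short.
Trying y = 2.48 m: A³/T = 486.7 — close enough.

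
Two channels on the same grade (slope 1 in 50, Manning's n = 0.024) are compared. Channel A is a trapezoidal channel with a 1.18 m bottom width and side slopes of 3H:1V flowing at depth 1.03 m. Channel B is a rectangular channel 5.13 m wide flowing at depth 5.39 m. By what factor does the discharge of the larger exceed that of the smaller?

13.2

Channel A: With bottom width b = 1.18 m and side slope z = 3: A = (b + zy)y = (1.18 + 3×1.03)×1.03 = 4.398 m²; P = b + 2y√(1+z²) = 1.18 + 2×1.03×3.162 = 7.694 m. Hydraulic radius R = A/P = 4.398/7.694 = 0.5716 m. Q_A = (1/0.024)·4.398·0.5716^(2/3)·√0.02 = 17.85 m³/s.
Channel B: Flow area A = b·y = 5.13 × 5.39 = 27.65 m². Wetted perimeter P = b + 2y = 5.13 + 2×5.39 = 15.91 m. Hydraulic radius R = A/P = 27.65/15.91 = 1.738 m. Q_B = (1/0.024)·27.65·1.738^(2/3)·√0.02 = 235.5 m³/s.
The larger discharge is 235.5 m³/s and the smaller is 17.85 m³/s; the ratio is 13.2.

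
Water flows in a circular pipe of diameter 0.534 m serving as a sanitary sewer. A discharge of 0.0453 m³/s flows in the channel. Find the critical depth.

y_c = 0.138 m

At critical depth, Q² T / (g A³) = 1, i.e. A³/T = Q²/g = 0.0453²/9.81 = 0.0002092.
Trying y = 0.119 m: A³/T = 0.0001159 — too small.
Trying y = 0.138 m: A³/T = 0.0002065 — ≈ 0.0002092.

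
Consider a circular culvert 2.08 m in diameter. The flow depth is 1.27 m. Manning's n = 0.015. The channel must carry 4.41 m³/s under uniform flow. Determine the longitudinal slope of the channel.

For a circular section of diameter D = 2.08 m at depth y = 1.27 m, the central angle is θ = 2 arccos(1 − 2y/D) = 3.588 rad. Then A = (D²/8)(θ − sin θ) = 2.173 m² and P = Dθ/2 = 3.731 m.
Hydraulic radius R = A/P = 2.173/3.731 = 0.5825 m.
From Manning's equation, S = [nQ / (1 A R^(2/3))]² = [0.015 × 4.41 / (1 × 2.173 × 0.5825^(2/3))]² = 0.0019.

S = 0.0019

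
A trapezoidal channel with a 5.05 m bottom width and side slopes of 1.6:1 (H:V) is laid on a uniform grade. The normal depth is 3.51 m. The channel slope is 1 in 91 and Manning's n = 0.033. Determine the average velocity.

With bottom width b = 5.05 m and side slope z = 1.6: A = (b + zy)y = (5.05 + 1.6×3.51)×3.51 = 37.44 m²; P = b + 2y√(1+z²) = 5.05 + 2×3.51×1.887 = 18.3 m.
Hydraulic radius R = A/P = 37.44/18.3 = 2.046 m.
From Manning's equation, V = (1/n) R^(2/3) S^(1/2) = (1/0.033) × 2.046^(2/3) × 0.01099^(1/2) = 5.12 m/s.

V = 5.12 m/s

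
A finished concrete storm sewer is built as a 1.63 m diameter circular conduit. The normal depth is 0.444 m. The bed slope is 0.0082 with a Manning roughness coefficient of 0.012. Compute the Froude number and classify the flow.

For a circular section of diameter D = 1.63 m at depth y = 0.444 m, the central angle is θ = 2 arccos(1 − 2y/D) = 2.196 rad. Then A = (D²/8)(θ − sin θ) = 0.4602 m² and P = Dθ/2 = 1.79 m.
Hydraulic radius R = A/P = 0.4602/1.79 = 0.2571 m.
V = (1/n) R^(2/3) √S = (1/0.012) × 0.2571^(2/3) × √0.0082 = 3.051 m/s. Hydraulic depth D_h = A/T = 0.4602/1.451 = 0.3171 m.
Froude number Fr = V/√(g·D_h) = 3.051/√(9.81×0.3171) = 1.73, which is greater than 1, so the flow is supercritical.

supercritical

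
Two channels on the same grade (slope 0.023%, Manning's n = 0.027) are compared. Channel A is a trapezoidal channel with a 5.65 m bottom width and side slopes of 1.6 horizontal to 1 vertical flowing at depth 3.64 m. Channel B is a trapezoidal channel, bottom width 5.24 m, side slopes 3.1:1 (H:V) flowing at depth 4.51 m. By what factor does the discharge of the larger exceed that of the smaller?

2.29

Channel A: With bottom width b = 5.65 m and side slope z = 1.6: A = (b + zy)y = (5.65 + 1.6×3.64)×3.64 = 41.77 m²; P = b + 2y√(1+z²) = 5.65 + 2×3.64×1.887 = 19.39 m. Hydraulic radius R = A/P = 41.77/19.39 = 2.154 m. Q_A = (1/0.027)·41.77·2.154^(2/3)·√0.00023 = 39.13 m³/s.
Channel B: With bottom width b = 5.24 m and side slope z = 3.1: A = (b + zy)y = (5.24 + 3.1×4.51)×4.51 = 86.69 m²; P = b + 2y√(1+z²) = 5.24 + 2×4.51×3.257 = 34.62 m. Hydraulic radius R = A/P = 86.69/34.62 = 2.504 m. Q_B = (1/0.027)·86.69·2.504^(2/3)·√0.00023 = 89.78 m³/s.
The larger discharge is 89.78 m³/s and the smaller is 39.13 m³/s; the ratio is 2.29.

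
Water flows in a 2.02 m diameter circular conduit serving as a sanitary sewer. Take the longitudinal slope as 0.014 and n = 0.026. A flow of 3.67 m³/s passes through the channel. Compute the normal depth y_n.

y_n = 0.885 m

Manning's equation rearranged: A R^(2/3) = nQ / (1·√S) = 0.026 × 3.67 / (√0.014) = 0.8064.
At y = 1.13 m: A R^(2/3) = 1.223 — high.
At y = 0.66 m: A R^(2/3) = 0.469 — low.
At y = 0.885 m: A R^(2/3) = 0.8073 — matches.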